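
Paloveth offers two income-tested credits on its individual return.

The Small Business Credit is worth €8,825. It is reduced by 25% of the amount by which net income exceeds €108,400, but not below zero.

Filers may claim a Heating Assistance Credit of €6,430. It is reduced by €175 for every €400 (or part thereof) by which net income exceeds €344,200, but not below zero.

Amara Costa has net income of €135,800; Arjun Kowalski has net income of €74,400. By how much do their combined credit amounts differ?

Amara (€135,800): Small Business Credit: 25% of the €27,400 excess over €108,400 is €6,850; credit = €8,825 − €6,850 = €1,975. Heating Assistance Credit: €135,800 is at or below the €344,200 threshold, so the full €6,430 applies. total €1,975 + €6,430 = €8,405
Arjun (€74,400): Small Business Credit: €74,400 is at or below the €108,400 threshold, so the full €8,825 applies. Heating Assistance Credit: €74,400 is at or below the €344,200 threshold, so the full €6,430 applies. total €8,825 + €6,430 = €15,255
Difference: |€8,405 − €15,255| = €6,850.

€6,850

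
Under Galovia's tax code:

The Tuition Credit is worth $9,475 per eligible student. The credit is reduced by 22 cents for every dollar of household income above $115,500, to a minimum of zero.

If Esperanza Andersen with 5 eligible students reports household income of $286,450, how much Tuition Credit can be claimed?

Tuition Credit: base = 5 × $9,475 = $47,375. 22% of the $170,950 excess over $115,500 is $37,609; credit = $47,375 − $37,609 = $9,766.

$9,766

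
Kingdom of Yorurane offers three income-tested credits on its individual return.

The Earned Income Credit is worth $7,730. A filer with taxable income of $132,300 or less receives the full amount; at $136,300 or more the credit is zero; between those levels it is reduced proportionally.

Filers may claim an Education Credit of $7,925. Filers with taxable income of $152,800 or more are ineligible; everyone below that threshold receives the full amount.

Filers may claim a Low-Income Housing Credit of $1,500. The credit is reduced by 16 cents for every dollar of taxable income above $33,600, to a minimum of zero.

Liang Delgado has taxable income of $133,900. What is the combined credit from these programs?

Earned Income Credit: $133,900 is $1,600 into a $4,000 phase-out range, leaving 2,400/4,000 of the credit: $7,730 × 2,400/4,000 = $4,638.
Education Credit: $133,900 is below the $152,800 cutoff, so the full $7,925 applies.
Low-Income Housing Credit: 16% of the $100,300 excess over $33,600 is $16,048 ≥ base, so the credit is $0.
Total: $4,638 + $7,925 + $0 = $12,563.

$12,563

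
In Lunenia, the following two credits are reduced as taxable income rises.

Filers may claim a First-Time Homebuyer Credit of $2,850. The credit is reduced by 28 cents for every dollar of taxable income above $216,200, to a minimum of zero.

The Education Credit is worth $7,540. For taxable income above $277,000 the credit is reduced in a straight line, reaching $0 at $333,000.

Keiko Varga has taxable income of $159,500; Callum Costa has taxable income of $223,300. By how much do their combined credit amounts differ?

$1,988

Keiko ($159,500): First-Time Homebuyer Credit: $159,500 is at or below the $216,200 threshold, so the full $2,850 applies. Education Credit: $159,500 is at or below the $277,000 threshold, so the full $7,540 applies. total $2,850 + $7,540 = $10,390
Callum ($223,300): First-Time Homebuyer Credit: 28% of the $7,100 excess over $216,200 is $1,988; credit = $2,850 − $1,988 = $862. Education Credit: $223,300 is at or below the $277,000 threshold, so the full $7,540 applies. total $862 + $7,540 = $8,402
Difference: |$10,390 − $8,402| = $1,988.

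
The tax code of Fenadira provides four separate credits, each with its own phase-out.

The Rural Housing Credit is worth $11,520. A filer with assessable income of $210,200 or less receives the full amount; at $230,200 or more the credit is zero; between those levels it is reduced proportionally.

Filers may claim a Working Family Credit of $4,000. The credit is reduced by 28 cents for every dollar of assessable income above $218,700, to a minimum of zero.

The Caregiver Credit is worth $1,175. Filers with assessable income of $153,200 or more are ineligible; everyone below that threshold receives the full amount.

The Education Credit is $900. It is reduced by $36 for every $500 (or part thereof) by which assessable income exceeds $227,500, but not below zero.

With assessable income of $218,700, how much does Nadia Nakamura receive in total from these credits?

Rural Housing Credit: $218,700 is $8,500 into a $20,000 phase-out range, leaving 11,500/20,000 of the credit: $11,520 × 11,500/20,000 = $6,624.
Working Family Credit: $218,700 is at or below the $218,700 threshold, so the full $4,000 applies.
Caregiver Credit: $218,700 meets or exceeds the $153,200 cutoff, so the credit is $0.
Education Credit: $218,700 is at or below the $227,500 threshold, so the full $900 applies.
Total: $6,624 + $4,000 + $0 + $900 = $11,524.

$11,524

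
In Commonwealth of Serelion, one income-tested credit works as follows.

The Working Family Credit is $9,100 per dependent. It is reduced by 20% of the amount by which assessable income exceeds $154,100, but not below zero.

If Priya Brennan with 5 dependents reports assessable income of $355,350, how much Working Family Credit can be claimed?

$5,250

Working Family Credit: base = 5 × $9,100 = $45,500. 20% of the $201,250 excess over $154,100 is $40,250; credit = $45,500 − $40,250 = $5,250.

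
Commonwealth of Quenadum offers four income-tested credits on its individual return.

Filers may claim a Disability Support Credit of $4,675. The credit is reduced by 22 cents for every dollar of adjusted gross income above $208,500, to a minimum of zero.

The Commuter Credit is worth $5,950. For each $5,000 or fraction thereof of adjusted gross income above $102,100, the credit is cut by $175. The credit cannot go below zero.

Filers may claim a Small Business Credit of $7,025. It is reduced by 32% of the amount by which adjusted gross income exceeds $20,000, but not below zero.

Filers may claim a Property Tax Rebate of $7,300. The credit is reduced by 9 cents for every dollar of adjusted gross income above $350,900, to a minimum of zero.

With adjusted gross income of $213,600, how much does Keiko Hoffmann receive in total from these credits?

$12,778

Disability Support Credit: 22% of the $5,100 excess over $208,500 is $1,122; credit = $4,675 − $1,122 = $3,553.
Commuter Credit: income exceeds $102,100 by $111,500, which is 23 full-or-partial $5,000 increments; reduction = 23 × $175 = $4,025, leaving $1,925.
Small Business Credit: 32% of the $193,600 excess over $20,000 is $61,952 ≥ base, so the credit is $0.
Property Tax Rebate: $213,600 is at or below the $350,900 threshold, so the full $7,300 applies.
Total: $3,553 + $1,925 + $0 + $7,300 = $12,778.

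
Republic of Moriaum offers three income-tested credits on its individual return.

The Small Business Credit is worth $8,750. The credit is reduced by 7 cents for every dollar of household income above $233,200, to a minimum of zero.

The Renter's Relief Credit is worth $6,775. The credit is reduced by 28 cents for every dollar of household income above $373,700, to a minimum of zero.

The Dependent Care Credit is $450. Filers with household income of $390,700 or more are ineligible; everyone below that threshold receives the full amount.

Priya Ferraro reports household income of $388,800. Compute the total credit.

$2,997

Small Business Credit: 7% of the $155,600 excess over $233,200 is $10,892 ≥ base, so the credit is $0.
Renter's Relief Credit: 28% of the $15,100 excess over $373,700 is $4,228; credit = $6,775 − $4,228 = $2,547.
Dependent Care Credit: $388,800 is below the $390,700 cutoff, so the full $450 applies.
Total: $0 + $2,547 + $450 = $2,997.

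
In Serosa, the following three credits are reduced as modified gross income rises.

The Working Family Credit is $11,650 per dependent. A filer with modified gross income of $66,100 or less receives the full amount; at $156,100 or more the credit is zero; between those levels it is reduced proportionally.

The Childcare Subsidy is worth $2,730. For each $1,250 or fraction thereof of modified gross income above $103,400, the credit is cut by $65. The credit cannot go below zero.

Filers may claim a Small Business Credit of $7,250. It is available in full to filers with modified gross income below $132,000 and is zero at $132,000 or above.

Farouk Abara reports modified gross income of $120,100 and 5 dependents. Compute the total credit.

Working Family Credit: base = 5 × $11,650 = $58,250. $120,100 is $54,000 into a $90,000 phase-out range, leaving 36,000/90,000 of the credit: $58,250 × 36,000/90,000 = $23,300.
Childcare Subsidy: income exceeds $103,400 by $16,700, which is 14 full-or-partial $1,250 increments; reduction = 14 × $65 = $910, leaving $1,820.
Small Business Credit: $120,100 is below the $132,000 cutoff, so the full $7,250 applies.
Total: $23,300 + $1,820 + $7,250 = $32,370.

$32,370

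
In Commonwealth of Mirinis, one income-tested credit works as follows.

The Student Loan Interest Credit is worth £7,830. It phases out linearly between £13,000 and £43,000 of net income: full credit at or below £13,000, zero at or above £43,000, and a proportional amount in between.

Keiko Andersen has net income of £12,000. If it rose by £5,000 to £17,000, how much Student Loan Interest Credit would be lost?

£1,044

At £12,000 — £12,000 is at or below the £13,000 threshold, so the full £7,830 applies.
At £17,000 — £17,000 is £4,000 into a £30,000 phase-out range, leaving 26,000/30,000 of the credit: £7,830 × 26,000/30,000 = £6,786.
Lost: £7,830 − £6,786 = £1,044.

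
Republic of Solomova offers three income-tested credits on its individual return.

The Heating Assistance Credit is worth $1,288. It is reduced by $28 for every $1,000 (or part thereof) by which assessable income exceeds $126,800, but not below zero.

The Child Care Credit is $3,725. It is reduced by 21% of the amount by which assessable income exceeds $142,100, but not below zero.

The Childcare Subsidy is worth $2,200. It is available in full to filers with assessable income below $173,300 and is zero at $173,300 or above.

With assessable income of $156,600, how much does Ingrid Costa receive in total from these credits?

Heating Assistance Credit: income exceeds $126,800 by $29,800, which is 30 full-or-partial $1,000 increments; reduction = 30 × $28 = $840, leaving $448.
Child Care Credit: 21% of the $14,500 excess over $142,100 is $3,045; credit = $3,725 − $3,045 = $680.
Childcare Subsidy: $156,600 is below the $173,300 cutoff, so the full $2,200 applies.
Total: $448 + $680 + $2,200 = $3,328.

$3,328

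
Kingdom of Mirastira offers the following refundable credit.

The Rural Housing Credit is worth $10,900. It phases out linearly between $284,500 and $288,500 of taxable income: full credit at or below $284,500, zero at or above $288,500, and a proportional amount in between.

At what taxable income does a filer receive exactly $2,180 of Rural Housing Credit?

$2,180 is 2,180/10,900 of the full $10,900, so 8,720/10,900 of the $4,000 range has been used: income = $284,500 + $4,000 × 8,720/10,900 = $287,700.

$287,700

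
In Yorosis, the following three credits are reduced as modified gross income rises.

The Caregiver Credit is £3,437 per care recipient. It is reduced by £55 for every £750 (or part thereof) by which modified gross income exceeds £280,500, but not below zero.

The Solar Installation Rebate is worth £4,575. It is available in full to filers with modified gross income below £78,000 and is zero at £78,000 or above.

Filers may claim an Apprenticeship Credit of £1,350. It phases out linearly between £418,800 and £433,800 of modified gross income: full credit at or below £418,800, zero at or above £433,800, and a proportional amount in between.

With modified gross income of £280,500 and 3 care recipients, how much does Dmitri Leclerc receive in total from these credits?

Caregiver Credit: base = 3 × £3,437 = £10,311. £280,500 is at or below the £280,500 threshold, so the full £10,311 applies.
Solar Installation Rebate: £280,500 meets or exceeds the £78,000 cutoff, so the credit is £0.
Apprenticeship Credit: £280,500 is at or below the £418,800 threshold, so the full £1,350 applies.
Total: £10,311 + £0 + £1,350 = £11,661.

£11,661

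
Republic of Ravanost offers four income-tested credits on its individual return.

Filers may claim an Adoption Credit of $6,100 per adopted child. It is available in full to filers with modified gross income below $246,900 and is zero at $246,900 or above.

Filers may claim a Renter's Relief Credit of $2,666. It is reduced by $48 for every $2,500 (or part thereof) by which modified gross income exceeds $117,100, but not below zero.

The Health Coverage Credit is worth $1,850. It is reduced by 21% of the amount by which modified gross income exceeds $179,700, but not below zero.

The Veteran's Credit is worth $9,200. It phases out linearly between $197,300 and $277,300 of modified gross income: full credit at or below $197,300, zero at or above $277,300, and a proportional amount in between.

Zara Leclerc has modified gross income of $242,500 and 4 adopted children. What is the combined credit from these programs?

Adoption Credit: base = 4 × $6,100 = $24,400. $242,500 is below the $246,900 cutoff, so the full $24,400 applies.
Renter's Relief Credit: income exceeds $117,100 by $125,400, which is 51 full-or-partial $2,500 increments; reduction = 51 × $48 = $2,448, leaving $218.
Health Coverage Credit: 21% of the $62,800 excess over $179,700 is $13,188 ≥ base, so the credit is $0.
Veteran's Credit: $242,500 is $45,200 into a $80,000 phase-out range, leaving 34,800/80,000 of the credit: $9,200 × 34,800/80,000 = $4,002.
Total: $24,400 + $218 + $0 + $4,002 = $28,620.

$28,620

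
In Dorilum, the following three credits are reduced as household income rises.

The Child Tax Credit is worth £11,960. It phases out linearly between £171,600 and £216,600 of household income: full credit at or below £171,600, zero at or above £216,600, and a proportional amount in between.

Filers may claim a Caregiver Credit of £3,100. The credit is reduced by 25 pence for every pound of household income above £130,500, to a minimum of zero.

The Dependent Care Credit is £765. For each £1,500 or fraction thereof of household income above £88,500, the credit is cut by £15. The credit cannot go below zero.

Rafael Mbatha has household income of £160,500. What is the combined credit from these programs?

Child Tax Credit: £160,500 is at or below the £171,600 threshold, so the full £11,960 applies.
Caregiver Credit: 25% of the £30,000 excess over £130,500 is £7,500 ≥ base, so the credit is £0.
Dependent Care Credit: income exceeds £88,500 by £72,000, which is 48 full-or-partial £1,500 increments; reduction = 48 × £15 = £720, leaving £45.
Total: £11,960 + £0 + £45 = £12,005.

£12,005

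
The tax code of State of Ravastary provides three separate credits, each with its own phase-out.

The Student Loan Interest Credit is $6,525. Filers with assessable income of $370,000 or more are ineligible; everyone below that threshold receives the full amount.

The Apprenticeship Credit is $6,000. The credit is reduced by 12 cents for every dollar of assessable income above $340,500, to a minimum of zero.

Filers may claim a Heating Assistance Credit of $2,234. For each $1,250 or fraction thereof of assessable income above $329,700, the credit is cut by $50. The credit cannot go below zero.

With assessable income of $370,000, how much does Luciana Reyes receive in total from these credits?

$3,044

Student Loan Interest Credit: $370,000 meets or exceeds the $370,000 cutoff, so the credit is $0.
Apprenticeship Credit: 12% of the $29,500 excess over $340,500 is $3,540; credit = $6,000 − $3,540 = $2,460.
Heating Assistance Credit: income exceeds $329,700 by $40,300, which is 33 full-or-partial $1,250 increments; reduction = 33 × $50 = $1,650, leaving $584.
Total: $0 + $2,460 + $584 = $3,044.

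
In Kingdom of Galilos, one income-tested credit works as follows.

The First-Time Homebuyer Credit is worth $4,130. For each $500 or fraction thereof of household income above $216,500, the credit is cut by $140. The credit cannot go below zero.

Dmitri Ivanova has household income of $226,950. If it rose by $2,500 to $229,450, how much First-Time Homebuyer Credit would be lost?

$700

At $226,950 — income exceeds $216,500 by $10,450, which is 21 full-or-partial $500 increments; reduction = 21 × $140 = $2,940, leaving $1,190.
At $229,450 — income exceeds $216,500 by $12,950, which is 26 full-or-partial $500 increments; reduction = 26 × $140 = $3,640, leaving $490.
Lost: $1,190 − $490 = $700.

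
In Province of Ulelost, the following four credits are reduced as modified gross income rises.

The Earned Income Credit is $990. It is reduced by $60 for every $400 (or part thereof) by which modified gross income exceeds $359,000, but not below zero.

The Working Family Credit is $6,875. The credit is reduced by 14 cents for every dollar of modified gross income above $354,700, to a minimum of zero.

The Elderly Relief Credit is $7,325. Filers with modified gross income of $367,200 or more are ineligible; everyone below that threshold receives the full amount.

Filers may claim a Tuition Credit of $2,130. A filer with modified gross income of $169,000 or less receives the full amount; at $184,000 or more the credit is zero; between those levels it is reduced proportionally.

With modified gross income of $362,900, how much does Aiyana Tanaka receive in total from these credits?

Earned Income Credit: income exceeds $359,000 by $3,900, which is 10 full-or-partial $400 increments; reduction = 10 × $60 = $600, leaving $390.
Working Family Credit: 14% of the $8,200 excess over $354,700 is $1,148; credit = $6,875 − $1,148 = $5,727.
Elderly Relief Credit: $362,900 is below the $367,200 cutoff, so the full $7,325 applies.
Tuition Credit: $362,900 is at or above $184,000, so the credit is $0.
Total: $390 + $5,727 + $7,325 + $0 = $13,442.

$13,442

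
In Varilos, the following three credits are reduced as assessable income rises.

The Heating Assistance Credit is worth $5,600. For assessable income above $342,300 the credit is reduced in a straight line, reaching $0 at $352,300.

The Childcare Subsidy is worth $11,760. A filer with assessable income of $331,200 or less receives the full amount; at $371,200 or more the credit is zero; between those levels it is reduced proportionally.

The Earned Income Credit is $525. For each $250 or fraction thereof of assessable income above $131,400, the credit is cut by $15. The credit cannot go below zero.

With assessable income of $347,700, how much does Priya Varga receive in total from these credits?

Heating Assistance Credit: $347,700 is $5,400 into a $10,000 phase-out range, leaving 4,600/10,000 of the credit: $5,600 × 4,600/10,000 = $2,576.
Childcare Subsidy: $347,700 is $16,500 into a $40,000 phase-out range, leaving 23,500/40,000 of the credit: $11,760 × 23,500/40,000 = $6,909.
Earned Income Credit: income exceeds $131,400 by $216,300 → 866 increments × $15 = $12,990 ≥ base, so the credit is $0.
Total: $2,576 + $6,909 + $0 = $9,485.

$9,485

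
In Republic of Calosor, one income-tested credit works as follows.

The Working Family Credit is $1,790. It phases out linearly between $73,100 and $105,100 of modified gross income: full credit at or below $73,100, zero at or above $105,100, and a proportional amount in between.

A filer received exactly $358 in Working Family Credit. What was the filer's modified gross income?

$98,700

$358 is 358/1,790 of the full $1,790, so 1,432/1,790 of the $32,000 range has been used: income = $73,100 + $32,000 × 1,432/1,790 = $98,700.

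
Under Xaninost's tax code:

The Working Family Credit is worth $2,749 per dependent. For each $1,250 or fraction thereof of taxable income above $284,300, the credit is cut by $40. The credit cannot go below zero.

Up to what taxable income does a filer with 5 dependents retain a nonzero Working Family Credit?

$713,050

Full credit = 5 × $2,749 = $13,745.
After 343 increments the reduction is 343 × $40 = $13,720, leaving $25; one more increment wipes it out. Increment 343 ends at excess 343 × $1,250 = $428,750, so the highest qualifying income is $284,300 + $428,750 = $713,050.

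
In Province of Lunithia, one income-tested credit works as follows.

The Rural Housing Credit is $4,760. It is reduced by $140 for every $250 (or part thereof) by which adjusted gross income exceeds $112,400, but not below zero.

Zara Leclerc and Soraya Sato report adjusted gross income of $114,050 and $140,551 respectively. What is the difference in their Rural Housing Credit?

Zara ($114,050): Rural Housing Credit: income exceeds $112,400 by $1,650, which is 7 full-or-partial $250 increments; reduction = 7 × $140 = $980, leaving $3,780.
Soraya ($140,551): Rural Housing Credit: income exceeds $112,400 by $28,151 → 113 increments × $140 = $15,820 ≥ base, so the credit is $0.
Difference: |$3,780 − $0| = $3,780.

$3,780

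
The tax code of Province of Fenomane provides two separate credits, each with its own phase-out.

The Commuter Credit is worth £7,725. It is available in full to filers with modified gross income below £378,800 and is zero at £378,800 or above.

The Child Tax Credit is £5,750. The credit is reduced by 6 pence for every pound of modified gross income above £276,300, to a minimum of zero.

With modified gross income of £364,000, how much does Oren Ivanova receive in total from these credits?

Commuter Credit: £364,000 is below the £378,800 cutoff, so the full £7,725 applies.
Child Tax Credit: 6% of the £87,700 excess over £276,300 is £5,262; credit = £5,750 − £5,262 = £488.
Total: £7,725 + £488 = £8,213.

£8,213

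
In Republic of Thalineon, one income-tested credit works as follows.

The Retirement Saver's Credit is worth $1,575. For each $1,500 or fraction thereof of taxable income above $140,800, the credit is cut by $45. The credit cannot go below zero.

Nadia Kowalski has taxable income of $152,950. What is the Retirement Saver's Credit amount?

$1,170

Retirement Saver's Credit: income exceeds $140,800 by $12,150, which is 9 full-or-partial $1,500 increments; reduction = 9 × $45 = $405, leaving $1,170.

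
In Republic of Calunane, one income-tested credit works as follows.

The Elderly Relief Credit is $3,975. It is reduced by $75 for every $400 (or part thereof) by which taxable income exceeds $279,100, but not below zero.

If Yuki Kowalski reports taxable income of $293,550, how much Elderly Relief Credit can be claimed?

$1,200

Elderly Relief Credit: income exceeds $279,100 by $14,450, which is 37 full-or-partial $400 increments; reduction = 37 × $75 = $2,775, leaving $1,200.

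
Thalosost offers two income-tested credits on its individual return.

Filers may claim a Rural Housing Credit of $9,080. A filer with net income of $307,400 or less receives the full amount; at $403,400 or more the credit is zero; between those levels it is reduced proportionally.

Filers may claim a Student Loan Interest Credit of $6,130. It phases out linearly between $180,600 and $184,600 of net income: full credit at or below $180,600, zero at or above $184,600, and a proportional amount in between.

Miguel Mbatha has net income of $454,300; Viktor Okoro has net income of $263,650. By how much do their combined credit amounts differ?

Miguel ($454,300): Rural Housing Credit: $454,300 is at or above $403,400, so the credit is $0. Student Loan Interest Credit: $454,300 is at or above $184,600, so the credit is $0. total $0 + $0 = $0
Viktor ($263,650): Rural Housing Credit: $263,650 is at or below the $307,400 threshold, so the full $9,080 applies. Student Loan Interest Credit: $263,650 is at or above $184,600, so the credit is $0. total $9,080 + $0 = $9,080
Difference: |$0 − $9,080| = $9,080.

$9,080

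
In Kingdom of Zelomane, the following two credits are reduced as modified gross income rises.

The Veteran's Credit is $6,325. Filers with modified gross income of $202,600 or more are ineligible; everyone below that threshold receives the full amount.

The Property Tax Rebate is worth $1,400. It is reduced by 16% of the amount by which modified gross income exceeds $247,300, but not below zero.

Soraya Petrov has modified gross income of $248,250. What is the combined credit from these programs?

Veteran's Credit: $248,250 meets or exceeds the $202,600 cutoff, so the credit is $0.
Property Tax Rebate: 16% of the $950 excess over $247,300 is $152; credit = $1,400 − $152 = $1,248.
Total: $0 + $1,248 = $1,248.

$1,248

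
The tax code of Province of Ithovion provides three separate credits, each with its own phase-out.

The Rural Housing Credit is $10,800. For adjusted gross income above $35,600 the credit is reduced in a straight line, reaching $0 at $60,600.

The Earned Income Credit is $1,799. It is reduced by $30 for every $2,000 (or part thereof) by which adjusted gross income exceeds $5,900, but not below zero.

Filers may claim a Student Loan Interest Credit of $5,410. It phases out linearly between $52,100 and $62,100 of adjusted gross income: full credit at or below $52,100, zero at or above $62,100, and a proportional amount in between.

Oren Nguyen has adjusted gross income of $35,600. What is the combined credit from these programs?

$17,559

Rural Housing Credit: $35,600 is at or below the $35,600 threshold, so the full $10,800 applies.
Earned Income Credit: income exceeds $5,900 by $29,700, which is 15 full-or-partial $2,000 increments; reduction = 15 × $30 = $450, leaving $1,349.
Student Loan Interest Credit: $35,600 is at or below the $52,100 threshold, so the full $5,410 applies.
Total: $10,800 + $1,349 + $5,410 = $17,559.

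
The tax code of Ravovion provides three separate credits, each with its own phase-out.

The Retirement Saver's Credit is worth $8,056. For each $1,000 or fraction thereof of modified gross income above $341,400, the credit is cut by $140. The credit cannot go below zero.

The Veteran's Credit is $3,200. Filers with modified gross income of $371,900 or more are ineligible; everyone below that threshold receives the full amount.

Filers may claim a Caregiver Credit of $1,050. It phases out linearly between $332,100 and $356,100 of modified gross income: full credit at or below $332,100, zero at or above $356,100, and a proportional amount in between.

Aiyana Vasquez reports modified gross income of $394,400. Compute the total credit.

$636

Retirement Saver's Credit: income exceeds $341,400 by $53,000, which is 53 full-or-partial $1,000 increments; reduction = 53 × $140 = $7,420, leaving $636.
Veteran's Credit: $394,400 meets or exceeds the $371,900 cutoff, so the credit is $0.
Caregiver Credit: $394,400 is at or above $356,100, so the credit is $0.
Total: $636 + $0 + $0 = $636.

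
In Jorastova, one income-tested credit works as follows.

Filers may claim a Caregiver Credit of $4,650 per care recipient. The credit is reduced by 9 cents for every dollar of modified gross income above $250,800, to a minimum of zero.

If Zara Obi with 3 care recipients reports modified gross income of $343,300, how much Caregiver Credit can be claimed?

$5,625

Caregiver Credit: base = 3 × $4,650 = $13,950. 9% of the $92,500 excess over $250,800 is $8,325; credit = $13,950 − $8,325 = $5,625.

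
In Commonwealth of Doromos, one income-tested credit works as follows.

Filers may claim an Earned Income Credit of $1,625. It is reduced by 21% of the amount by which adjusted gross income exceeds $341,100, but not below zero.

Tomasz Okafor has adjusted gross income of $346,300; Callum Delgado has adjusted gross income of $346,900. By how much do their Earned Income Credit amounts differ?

$126

Tomasz ($346,300): Earned Income Credit: 21% of the $5,200 excess over $341,100 is $1,092; credit = $1,625 − $1,092 = $533.
Callum ($346,900): Earned Income Credit: 21% of the $5,800 excess over $341,100 is $1,218; credit = $1,625 − $1,218 = $407.
Difference: |$533 − $407| = $126.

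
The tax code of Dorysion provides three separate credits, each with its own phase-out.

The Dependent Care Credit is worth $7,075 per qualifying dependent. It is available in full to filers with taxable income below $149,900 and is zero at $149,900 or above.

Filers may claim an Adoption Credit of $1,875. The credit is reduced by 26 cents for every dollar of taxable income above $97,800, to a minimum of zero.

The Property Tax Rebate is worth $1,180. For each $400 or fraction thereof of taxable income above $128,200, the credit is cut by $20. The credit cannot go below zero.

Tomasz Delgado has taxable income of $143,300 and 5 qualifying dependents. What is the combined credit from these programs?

$35,795

Dependent Care Credit: base = 5 × $7,075 = $35,375. $143,300 is below the $149,900 cutoff, so the full $35,375 applies.
Adoption Credit: 26% of the $45,500 excess over $97,800 is $11,830 ≥ base, so the credit is $0.
Property Tax Rebate: income exceeds $128,200 by $15,100, which is 38 full-or-partial $400 increments; reduction = 38 × $20 = $760, leaving $420.
Total: $35,375 + $0 + $420 = $35,795.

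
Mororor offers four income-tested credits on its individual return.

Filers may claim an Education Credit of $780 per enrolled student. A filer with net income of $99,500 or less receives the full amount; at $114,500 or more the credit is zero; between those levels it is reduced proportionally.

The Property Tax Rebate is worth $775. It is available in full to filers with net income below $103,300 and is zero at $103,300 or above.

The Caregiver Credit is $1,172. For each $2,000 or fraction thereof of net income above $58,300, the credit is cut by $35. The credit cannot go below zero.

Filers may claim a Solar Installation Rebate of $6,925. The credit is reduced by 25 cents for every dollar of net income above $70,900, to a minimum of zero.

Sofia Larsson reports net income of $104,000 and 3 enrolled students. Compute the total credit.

$2,005

Education Credit: base = 3 × $780 = $2,340. $104,000 is $4,500 into a $15,000 phase-out range, leaving 10,500/15,000 of the credit: $2,340 × 10,500/15,000 = $1,638.
Property Tax Rebate: $104,000 meets or exceeds the $103,300 cutoff, so the credit is $0.
Caregiver Credit: income exceeds $58,300 by $45,700, which is 23 full-or-partial $2,000 increments; reduction = 23 × $35 = $805, leaving $367.
Solar Installation Rebate: 25% of the $33,100 excess over $70,900 is $8,275 ≥ base, so the credit is $0.
Total: $1,638 + $0 + $367 + $0 = $2,005.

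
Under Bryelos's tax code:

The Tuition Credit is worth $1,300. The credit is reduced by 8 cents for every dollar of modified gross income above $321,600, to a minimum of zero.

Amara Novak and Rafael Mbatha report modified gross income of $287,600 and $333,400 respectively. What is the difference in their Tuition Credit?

$944

Amara ($287,600): Tuition Credit: $287,600 is at or below the $321,600 threshold, so the full $1,300 applies.
Rafael ($333,400): Tuition Credit: 8% of the $11,800 excess over $321,600 is $944; credit = $1,300 − $944 = $356.
Difference: |$1,300 − $356| = $944.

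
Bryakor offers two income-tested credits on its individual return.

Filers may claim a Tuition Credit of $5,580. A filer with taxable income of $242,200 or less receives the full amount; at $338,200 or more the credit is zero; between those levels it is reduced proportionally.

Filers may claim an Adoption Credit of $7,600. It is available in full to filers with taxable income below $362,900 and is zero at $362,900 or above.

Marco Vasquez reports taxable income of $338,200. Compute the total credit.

$7,600

Tuition Credit: $338,200 is at or above $338,200, so the credit is $0.
Adoption Credit: $338,200 is below the $362,900 cutoff, so the full $7,600 applies.
Total: $0 + $7,600 = $7,600.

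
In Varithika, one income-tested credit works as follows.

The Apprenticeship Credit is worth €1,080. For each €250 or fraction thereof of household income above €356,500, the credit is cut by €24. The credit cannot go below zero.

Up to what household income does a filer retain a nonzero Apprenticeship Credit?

€367,500

After 44 increments the reduction is 44 × €24 = €1,056, leaving €24; one more increment wipes it out. Increment 44 ends at excess 44 × €250 = €11,000, so the highest qualifying income is €356,500 + €11,000 = €367,500.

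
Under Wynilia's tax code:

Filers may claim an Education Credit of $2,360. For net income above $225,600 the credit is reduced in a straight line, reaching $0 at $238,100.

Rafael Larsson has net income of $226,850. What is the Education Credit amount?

$2,124

Education Credit: $226,850 is $1,250 into a $12,500 phase-out range, leaving 11,250/12,500 of the credit: $2,360 × 11,250/12,500 = $2,124.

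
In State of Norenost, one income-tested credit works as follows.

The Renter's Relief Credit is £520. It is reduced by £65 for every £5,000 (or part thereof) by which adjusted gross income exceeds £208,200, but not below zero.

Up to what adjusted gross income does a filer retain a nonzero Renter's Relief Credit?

After 7 increments the reduction is 7 × £65 = £455, leaving £65; one more increment wipes it out. Increment 7 ends at excess 7 × £5,000 = £35,000, so the highest qualifying income is £208,200 + £35,000 = £243,200.

£243,200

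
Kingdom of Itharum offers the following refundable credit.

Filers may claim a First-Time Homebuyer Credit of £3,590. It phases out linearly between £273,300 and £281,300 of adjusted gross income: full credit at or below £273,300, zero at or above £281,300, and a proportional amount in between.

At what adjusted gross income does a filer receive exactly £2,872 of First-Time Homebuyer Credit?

£2,872 is 2,872/3,590 of the full £3,590, so 718/3,590 of the £8,000 range has been used: income = £273,300 + £8,000 × 718/3,590 = £274,900.

£274,900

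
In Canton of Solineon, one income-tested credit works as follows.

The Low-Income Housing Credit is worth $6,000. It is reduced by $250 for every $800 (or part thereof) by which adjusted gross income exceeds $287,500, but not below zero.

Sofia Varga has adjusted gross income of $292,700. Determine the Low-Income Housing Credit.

Low-Income Housing Credit: income exceeds $287,500 by $5,200, which is 7 full-or-partial $800 increments; reduction = 7 × $250 = $1,750, leaving $4,250.

$4,250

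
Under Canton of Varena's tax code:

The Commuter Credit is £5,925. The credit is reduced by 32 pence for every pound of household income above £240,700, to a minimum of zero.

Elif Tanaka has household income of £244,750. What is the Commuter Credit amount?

£4,629

Commuter Credit: 32% of the £4,050 excess over £240,700 is £1,296; credit = £5,925 − £1,296 = £4,629.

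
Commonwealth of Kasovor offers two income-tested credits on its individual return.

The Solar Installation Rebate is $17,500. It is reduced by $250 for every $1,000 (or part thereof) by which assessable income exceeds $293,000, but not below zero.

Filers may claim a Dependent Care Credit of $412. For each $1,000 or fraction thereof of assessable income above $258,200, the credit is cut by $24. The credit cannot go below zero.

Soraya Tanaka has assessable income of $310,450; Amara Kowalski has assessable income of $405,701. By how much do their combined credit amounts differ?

$13,000

Soraya ($310,450): Solar Installation Rebate: income exceeds $293,000 by $17,450, which is 18 full-or-partial $1,000 increments; reduction = 18 × $250 = $4,500, leaving $13,000. Dependent Care Credit: income exceeds $258,200 by $52,250 → 53 increments × $24 = $1,272 ≥ base, so the credit is $0. total $13,000 + $0 = $13,000
Amara ($405,701): Solar Installation Rebate: income exceeds $293,000 by $112,701 → 113 increments × $250 = $28,250 ≥ base, so the credit is $0. Dependent Care Credit: income exceeds $258,200 by $147,501 → 148 increments × $24 = $3,552 ≥ base, so the credit is $0. total $0 + $0 = $0
Difference: |$13,000 − $0| = $13,000.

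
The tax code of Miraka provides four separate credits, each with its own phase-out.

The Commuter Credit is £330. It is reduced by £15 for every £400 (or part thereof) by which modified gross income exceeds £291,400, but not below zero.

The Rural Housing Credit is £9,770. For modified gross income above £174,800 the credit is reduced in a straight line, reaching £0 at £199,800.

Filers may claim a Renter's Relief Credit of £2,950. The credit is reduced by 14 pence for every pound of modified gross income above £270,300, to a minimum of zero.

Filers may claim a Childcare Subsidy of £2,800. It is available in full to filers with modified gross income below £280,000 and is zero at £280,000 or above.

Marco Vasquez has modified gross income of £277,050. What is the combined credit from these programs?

£5,135

Commuter Credit: £277,050 is at or below the £291,400 threshold, so the full £330 applies.
Rural Housing Credit: £277,050 is at or above £199,800, so the credit is £0.
Renter's Relief Credit: 14% of the £6,750 excess over £270,300 is £945; credit = £2,950 − £945 = £2,005.
Childcare Subsidy: £277,050 is below the £280,000 cutoff, so the full £2,800 applies.
Total: £330 + £0 + £2,005 + £2,800 = £5,135.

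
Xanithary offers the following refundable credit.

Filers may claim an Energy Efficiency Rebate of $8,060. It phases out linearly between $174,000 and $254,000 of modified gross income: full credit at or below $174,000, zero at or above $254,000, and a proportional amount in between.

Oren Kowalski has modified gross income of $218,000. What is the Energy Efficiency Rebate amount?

$3,627

Energy Efficiency Rebate: $218,000 is $44,000 into a $80,000 phase-out range, leaving 36,000/80,000 of the credit: $8,060 × 36,000/80,000 = $3,627.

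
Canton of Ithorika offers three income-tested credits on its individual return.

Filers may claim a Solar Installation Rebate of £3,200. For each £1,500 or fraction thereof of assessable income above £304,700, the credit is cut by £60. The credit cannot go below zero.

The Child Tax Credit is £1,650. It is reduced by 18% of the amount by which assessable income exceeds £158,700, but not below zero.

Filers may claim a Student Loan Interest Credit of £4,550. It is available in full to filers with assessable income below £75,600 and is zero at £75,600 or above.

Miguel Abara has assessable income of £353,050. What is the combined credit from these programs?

£1,220

Solar Installation Rebate: income exceeds £304,700 by £48,350, which is 33 full-or-partial £1,500 increments; reduction = 33 × £60 = £1,980, leaving £1,220.
Child Tax Credit: 18% of the £194,350 excess over £158,700 is £34,983 ≥ base, so the credit is £0.
Student Loan Interest Credit: £353,050 meets or exceeds the £75,600 cutoff, so the credit is £0.
Total: £1,220 + £0 + £0 = £1,220.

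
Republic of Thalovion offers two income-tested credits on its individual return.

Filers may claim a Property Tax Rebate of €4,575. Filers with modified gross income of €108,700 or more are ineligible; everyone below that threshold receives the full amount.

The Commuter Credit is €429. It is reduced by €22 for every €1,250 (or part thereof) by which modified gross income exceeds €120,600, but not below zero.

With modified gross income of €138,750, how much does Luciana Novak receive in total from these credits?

Property Tax Rebate: €138,750 meets or exceeds the €108,700 cutoff, so the credit is €0.
Commuter Credit: income exceeds €120,600 by €18,150, which is 15 full-or-partial €1,250 increments; reduction = 15 × €22 = €330, leaving €99.
Total: €0 + €99 = €99.

€99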